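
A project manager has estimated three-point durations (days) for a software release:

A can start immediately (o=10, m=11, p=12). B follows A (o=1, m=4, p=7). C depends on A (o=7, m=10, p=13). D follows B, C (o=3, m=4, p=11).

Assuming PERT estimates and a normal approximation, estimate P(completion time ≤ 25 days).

te_A = (10 + 4·11 + 12)/6 = 66/6 = 11; σ²_A = ((12−10)/6)² = 0.111
te_B = (1 + 4·4 + 7)/6 = 24/6 = 4; σ²_B = ((7−1)/6)² = 1.000
te_C = (7 + 4·10 + 13)/6 = 60/6 = 10; σ²_C = ((13−7)/6)² = 1.000
te_D = (3 + 4·4 + 11)/6 = 30/6 = 5; σ²_D = ((11−3)/6)² = 1.778

Forward pass:
ES_A = 0; EF_A = 11
ES_B = 11; EF_B = 11+4 = 15
ES_C = 11; EF_C = 11+10 = 21
ES_D = max(EF_B=15, EF_C=21) = 21; EF_D = 21+5 = 26
Expected project duration μ = 26 days. Critical path: A → C → D.

Variance along critical path = 0.111 + 1.000 + 1.778 = 2.889; σ = √2.889 = 1.700 days.
Z = (25 − 26) / 1.700 = -0.588
P(T ≤ 25) = Φ(-0.588) ≈ 0.278

0.278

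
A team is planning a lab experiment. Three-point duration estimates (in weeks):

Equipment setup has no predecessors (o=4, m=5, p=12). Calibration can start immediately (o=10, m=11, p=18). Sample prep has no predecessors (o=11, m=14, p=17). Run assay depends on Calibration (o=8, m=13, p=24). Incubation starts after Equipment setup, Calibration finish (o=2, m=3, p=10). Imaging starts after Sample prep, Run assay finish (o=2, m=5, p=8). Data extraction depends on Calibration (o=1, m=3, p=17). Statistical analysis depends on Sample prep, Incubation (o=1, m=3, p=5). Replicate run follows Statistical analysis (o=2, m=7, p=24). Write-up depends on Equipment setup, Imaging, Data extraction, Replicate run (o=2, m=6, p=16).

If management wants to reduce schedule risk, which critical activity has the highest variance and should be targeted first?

Run assay

te_Equipment setup = (4 + 4·5 + 12)/6 = 36/6 = 6; σ²_Equipment setup = ((12−4)/6)² = 1.778
te_Calibration = (10 + 4·11 + 18)/6 = 72/6 = 12; σ²_Calibration = ((18−10)/6)² = 1.778
te_Sample prep = (11 + 4·14 + 17)/6 = 84/6 = 14; σ²_Sample prep = ((17−11)/6)² = 1.000
te_Run assay = (8 + 4·13 + 24)/6 = 84/6 = 14; σ²_Run assay = ((24−8)/6)² = 7.111
te_Incubation = (2 + 4·3 + 10)/6 = 24/6 = 4; σ²_Incubation = ((10−2)/6)² = 1.778
te_Imaging = (2 + 4·5 + 8)/6 = 30/6 = 5; σ²_Imaging = ((8−2)/6)² = 1.000
te_Data extraction = (1 + 4·3 + 17)/6 = 30/6 = 5; σ²_Data extraction = ((17−1)/6)² = 7.111
te_Statistical analysis = (1 + 4·3 + 5)/6 = 18/6 = 3; σ²_Statistical analysis = ((5−1)/6)² = 0.444
te_Replicate run = (2 + 4·7 + 24)/6 = 54/6 = 9; σ²_Replicate run = ((24−2)/6)² = 13.444
te_Write-up = (2 + 4·6 + 16)/6 = 42/6 = 7; σ²_Write-up = ((16−2)/6)² = 5.444

Forward pass:
ES_Equipment setup = 0; EF_Equipment setup = 6
ES_Calibration = 0; EF_Calibration = 12
ES_Sample prep = 0; EF_Sample prep = 14
ES_Run assay = 12; EF_Run assay = 12+14 = 26
ES_Incubation = max(EF_Equipment setup=6, EF_Calibration=12) = 12; EF_Incubation = 12+4 = 16
ES_Imaging = max(EF_Sample prep=14, EF_Run assay=26) = 26; EF_Imaging = 26+5 = 31
ES_Data extraction = 12; EF_Data extraction = 12+5 = 17
ES_Statistical analysis = max(EF_Sample prep=14, EF_Incubation=16) = 16; EF_Statistical analysis = 16+3 = 19
ES_Replicate run = 19; EF_Replicate run = 19+9 = 28
ES_Write-up = max(EF_Equipment setup=6, EF_Imaging=31, EF_Data extraction=17, EF_Replicate run=28) = 31; EF_Write-up = 31+7 = 38
Expected project duration μ = 38 weeks. Critical path: Calibration → Run assay → Imaging → Write-up.

Variances on critical path: σ²_Calibration=1.778, σ²_Run assay=7.111, σ²_Imaging=1.000, σ²_Write-up=5.444.
Largest is σ²_Run assay = 7.111.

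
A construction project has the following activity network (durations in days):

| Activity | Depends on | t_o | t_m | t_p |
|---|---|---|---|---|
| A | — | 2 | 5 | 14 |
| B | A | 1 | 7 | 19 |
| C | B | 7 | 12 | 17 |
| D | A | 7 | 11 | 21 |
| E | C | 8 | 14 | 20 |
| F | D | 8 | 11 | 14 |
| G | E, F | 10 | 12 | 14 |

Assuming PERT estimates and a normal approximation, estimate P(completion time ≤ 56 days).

0.813

te_A = (2 + 4·5 + 14)/6 = 36/6 = 6; σ²_A = ((14−2)/6)² = 4.000
te_B = (1 + 4·7 + 19)/6 = 48/6 = 8; σ²_B = ((19−1)/6)² = 9.000
te_C = (7 + 4·12 + 17)/6 = 72/6 = 12; σ²_C = ((17−7)/6)² = 2.778
te_D = (7 + 4·11 + 21)/6 = 72/6 = 12; σ²_D = ((21−7)/6)² = 5.444
te_E = (8 + 4·14 + 20)/6 = 84/6 = 14; σ²_E = ((20−8)/6)² = 4.000
te_F = (8 + 4·11 + 14)/6 = 66/6 = 11; σ²_F = ((14−8)/6)² = 1.000
te_G = (10 + 4·12 + 14)/6 = 72/6 = 12; σ²_G = ((14−10)/6)² = 0.444

Forward pass:
ES_A = 0; EF_A = 6
ES_B = 6; EF_B = 6+8 = 14
ES_C = 14; EF_C = 14+12 = 26
ES_D = 6; EF_D = 6+12 = 18
ES_E = 26; EF_E = 26+14 = 40
ES_F = 18; EF_F = 18+11 = 29
ES_G = max(EF_E=40, EF_F=29) = 40; EF_G = 40+12 = 52
Expected project duration μ = 52 days. Critical path: A → B → C → E → G.

Variance along critical path = 4.000 + 9.000 + 2.778 + 4.000 + 0.444 = 20.222; σ = √20.222 = 4.497 days.
Z = (56 − 52) / 4.497 = 0.889
P(T ≤ 56) = Φ(0.889) ≈ 0.813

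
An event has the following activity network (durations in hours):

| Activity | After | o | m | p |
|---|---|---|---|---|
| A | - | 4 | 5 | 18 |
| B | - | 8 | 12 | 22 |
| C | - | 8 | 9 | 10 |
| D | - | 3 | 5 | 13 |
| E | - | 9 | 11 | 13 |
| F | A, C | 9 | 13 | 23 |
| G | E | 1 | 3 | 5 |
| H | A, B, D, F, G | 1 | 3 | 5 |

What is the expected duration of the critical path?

te_A = (4 + 4·5 + 18)/6 = 42/6 = 7
te_B = (8 + 4·12 + 22)/6 = 78/6 = 13
te_C = (8 + 4·9 + 10)/6 = 54/6 = 9
te_D = (3 + 4·5 + 13)/6 = 36/6 = 6
te_E = (9 + 4·11 + 13)/6 = 66/6 = 11
te_F = (9 + 4·13 + 23)/6 = 84/6 = 14
te_G = (1 + 4·3 + 5)/6 = 18/6 = 3
te_H = (1 + 4·3 + 5)/6 = 18/6 = 3

Forward pass:
ES_A = 0; EF_A = 7
ES_B = 0; EF_B = 13
ES_C = 0; EF_C = 9
ES_D = 0; EF_D = 6
ES_E = 0; EF_E = 11
ES_F = max(EF_A=7, EF_C=9) = 9; EF_F = 9+14 = 23
ES_G = 11; EF_G = 11+3 = 14
ES_H = max(EF_A=7, EF_B=13, EF_D=6, EF_F=23, EF_G=14) = 23; EF_H = 23+3 = 26
Expected project duration μ = 26 hours. Critical path: C → F → H.

26 hours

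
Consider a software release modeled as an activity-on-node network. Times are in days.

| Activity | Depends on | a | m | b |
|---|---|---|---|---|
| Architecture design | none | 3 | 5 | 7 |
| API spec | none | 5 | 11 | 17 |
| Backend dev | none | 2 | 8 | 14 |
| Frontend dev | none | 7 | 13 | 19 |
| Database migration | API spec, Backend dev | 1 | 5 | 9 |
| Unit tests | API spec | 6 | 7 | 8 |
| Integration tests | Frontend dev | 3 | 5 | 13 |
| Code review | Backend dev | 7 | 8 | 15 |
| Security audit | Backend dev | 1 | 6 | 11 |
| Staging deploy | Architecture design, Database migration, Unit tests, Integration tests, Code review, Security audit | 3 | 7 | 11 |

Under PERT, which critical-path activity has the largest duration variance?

te_Architecture design = (3 + 4·5 + 7)/6 = 30/6 = 5; σ²_Architecture design = ((7−3)/6)² = 0.444
te_API spec = (5 + 4·11 + 17)/6 = 66/6 = 11; σ²_API spec = ((17−5)/6)² = 4.000
te_Backend dev = (2 + 4·8 + 14)/6 = 48/6 = 8; σ²_Backend dev = ((14−2)/6)² = 4.000
te_Frontend dev = (7 + 4·13 + 19)/6 = 78/6 = 13; σ²_Frontend dev = ((19−7)/6)² = 4.000
te_Database migration = (1 + 4·5 + 9)/6 = 30/6 = 5; σ²_Database migration = ((9−1)/6)² = 1.778
te_Unit tests = (6 + 4·7 + 8)/6 = 42/6 = 7; σ²_Unit tests = ((8−6)/6)² = 0.111
te_Integration tests = (3 + 4·5 + 13)/6 = 36/6 = 6; σ²_Integration tests = ((13−3)/6)² = 2.778
te_Code review = (7 + 4·8 + 15)/6 = 54/6 = 9; σ²_Code review = ((15−7)/6)² = 1.778
te_Security audit = (1 + 4·6 + 11)/6 = 36/6 = 6; σ²_Security audit = ((11−1)/6)² = 2.778
te_Staging deploy = (3 + 4·7 + 11)/6 = 42/6 = 7; σ²_Staging deploy = ((11−3)/6)² = 1.778

Forward pass:
ES_Architecture design = 0; EF_Architecture design = 5
ES_API spec = 0; EF_API spec = 11
ES_Backend dev = 0; EF_Backend dev = 8
ES_Frontend dev = 0; EF_Frontend dev = 13
ES_Database migration = max(EF_API spec=11, EF_Backend dev=8) = 11; EF_Database migration = 11+5 = 16
ES_Unit tests = 11; EF_Unit tests = 11+7 = 18
ES_Integration tests = 13; EF_Integration tests = 13+6 = 19
ES_Code review = 8; EF_Code review = 8+9 = 17
ES_Security audit = 8; EF_Security audit = 8+6 = 14
ES_Staging deploy = max(EF_Architecture design=5, EF_Database migration=16, EF_Unit tests=18, EF_Integration tests=19, EF_Code review=17, EF_Security audit=14) = 19; EF_Staging deploy = 19+7 = 26
Expected project duration μ = 26 days. Critical path: Frontend dev → Integration tests → Staging deploy.

Variances on critical path: σ²_Frontend dev=4.000, σ²_Integration tests=2.778, σ²_Staging deploy=1.778.
Largest is σ²_Frontend dev = 4.000.

Frontend dev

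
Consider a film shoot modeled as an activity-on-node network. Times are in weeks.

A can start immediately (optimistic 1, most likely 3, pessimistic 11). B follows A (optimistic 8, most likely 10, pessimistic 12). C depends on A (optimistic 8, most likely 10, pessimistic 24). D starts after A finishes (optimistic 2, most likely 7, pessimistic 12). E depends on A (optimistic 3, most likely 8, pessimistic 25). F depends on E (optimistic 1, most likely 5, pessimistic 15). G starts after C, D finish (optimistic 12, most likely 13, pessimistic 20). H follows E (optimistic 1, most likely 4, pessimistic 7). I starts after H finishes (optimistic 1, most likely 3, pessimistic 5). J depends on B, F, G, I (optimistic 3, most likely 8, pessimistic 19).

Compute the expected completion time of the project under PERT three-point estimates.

te_A = (1 + 4·3 + 11)/6 = 24/6 = 4
te_B = (8 + 4·10 + 12)/6 = 60/6 = 10
te_C = (8 + 4·10 + 24)/6 = 72/6 = 12
te_D = (2 + 4·7 + 12)/6 = 42/6 = 7
te_E = (3 + 4·8 + 25)/6 = 60/6 = 10
te_F = (1 + 4·5 + 15)/6 = 36/6 = 6
te_G = (12 + 4·13 + 20)/6 = 84/6 = 14
te_H = (1 + 4·4 + 7)/6 = 24/6 = 4
te_I = (1 + 4·3 + 5)/6 = 18/6 = 3
te_J = (3 + 4·8 + 19)/6 = 54/6 = 9

Forward pass:
ES_A = 0; EF_A = 4
ES_B = 4; EF_B = 4+10 = 14
ES_C = 4; EF_C = 4+12 = 16
ES_D = 4; EF_D = 4+7 = 11
ES_E = 4; EF_E = 4+10 = 14
ES_F = 14; EF_F = 14+6 = 20
ES_G = max(EF_C=16, EF_D=11) = 16; EF_G = 16+14 = 30
ES_H = 14; EF_H = 14+4 = 18
ES_I = 18; EF_I = 18+3 = 21
ES_J = max(EF_B=14, EF_F=20, EF_G=30, EF_I=21) = 30; EF_J = 30+9 = 39
Expected project duration μ = 39 weeks. Critical path: A → C → G → J.

39 weeks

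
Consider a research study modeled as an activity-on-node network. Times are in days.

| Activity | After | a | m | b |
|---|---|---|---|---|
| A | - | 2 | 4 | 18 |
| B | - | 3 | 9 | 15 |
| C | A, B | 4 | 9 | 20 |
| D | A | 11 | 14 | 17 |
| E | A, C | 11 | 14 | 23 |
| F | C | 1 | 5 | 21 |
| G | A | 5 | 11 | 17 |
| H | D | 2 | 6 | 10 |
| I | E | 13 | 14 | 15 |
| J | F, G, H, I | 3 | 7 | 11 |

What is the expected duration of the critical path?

te_A = (2 + 4·4 + 18)/6 = 36/6 = 6
te_B = (3 + 4·9 + 15)/6 = 54/6 = 9
te_C = (4 + 4·9 + 20)/6 = 60/6 = 10
te_D = (11 + 4·14 + 17)/6 = 84/6 = 14
te_E = (11 + 4·14 + 23)/6 = 90/6 = 15
te_F = (1 + 4·5 + 21)/6 = 42/6 = 7
te_G = (5 + 4·11 + 17)/6 = 66/6 = 11
te_H = (2 + 4·6 + 10)/6 = 36/6 = 6
te_I = (13 + 4·14 + 15)/6 = 84/6 = 14
te_J = (3 + 4·7 + 11)/6 = 42/6 = 7

Forward pass:
ES_A = 0; EF_A = 6
ES_B = 0; EF_B = 9
ES_C = max(EF_A=6, EF_B=9) = 9; EF_C = 9+10 = 19
ES_D = 6; EF_D = 6+14 = 20
ES_E = max(EF_A=6, EF_C=19) = 19; EF_E = 19+15 = 34
ES_F = 19; EF_F = 19+7 = 26
ES_G = 6; EF_G = 6+11 = 17
ES_H = 20; EF_H = 20+6 = 26
ES_I = 34; EF_I = 34+14 = 48
ES_J = max(EF_F=26, EF_G=17, EF_H=26, EF_I=48) = 48; EF_J = 48+7 = 55
Expected project duration μ = 55 days. Critical path: B → C → E → I → J.

55 days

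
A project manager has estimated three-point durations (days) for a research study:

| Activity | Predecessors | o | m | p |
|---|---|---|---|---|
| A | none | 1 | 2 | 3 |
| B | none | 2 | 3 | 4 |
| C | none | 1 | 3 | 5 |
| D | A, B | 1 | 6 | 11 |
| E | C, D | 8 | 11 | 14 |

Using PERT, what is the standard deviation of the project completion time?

1.97 days

te_A = (1 + 4·2 + 3)/6 = 12/6 = 2; σ²_A = ((3−1)/6)² = 0.111
te_B = (2 + 4·3 + 4)/6 = 18/6 = 3; σ²_B = ((4−2)/6)² = 0.111
te_C = (1 + 4·3 + 5)/6 = 18/6 = 3; σ²_C = ((5−1)/6)² = 0.444
te_D = (1 + 4·6 + 11)/6 = 36/6 = 6; σ²_D = ((11−1)/6)² = 2.778
te_E = (8 + 4·11 + 14)/6 = 66/6 = 11; σ²_E = ((14−8)/6)² = 1.000

Forward pass:
ES_A = 0; EF_A = 2
ES_B = 0; EF_B = 3
ES_C = 0; EF_C = 3
ES_D = max(EF_A=2, EF_B=3) = 3; EF_D = 3+6 = 9
ES_E = max(EF_C=3, EF_D=9) = 9; EF_E = 9+11 = 20
Expected project duration μ = 20 days. Critical path: B → D → E.

Variance along critical path = 0.111 + 2.778 + 1.000 = 3.889
σ = √3.889 = 1.972 days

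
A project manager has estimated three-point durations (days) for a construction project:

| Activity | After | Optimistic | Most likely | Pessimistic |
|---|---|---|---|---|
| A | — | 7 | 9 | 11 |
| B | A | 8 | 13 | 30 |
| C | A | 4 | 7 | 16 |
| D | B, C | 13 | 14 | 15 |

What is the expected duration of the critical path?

38 days

te_A = (7 + 4·9 + 11)/6 = 54/6 = 9
te_B = (8 + 4·13 + 30)/6 = 90/6 = 15
te_C = (4 + 4·7 + 16)/6 = 48/6 = 8
te_D = (13 + 4·14 + 15)/6 = 84/6 = 14

Forward pass:
ES_A = 0; EF_A = 9
ES_B = 9; EF_B = 9+15 = 24
ES_C = 9; EF_C = 9+8 = 17
ES_D = max(EF_B=24, EF_C=17) = 24; EF_D = 24+14 = 38
Expected project duration μ = 38 days. Critical path: A → B → D.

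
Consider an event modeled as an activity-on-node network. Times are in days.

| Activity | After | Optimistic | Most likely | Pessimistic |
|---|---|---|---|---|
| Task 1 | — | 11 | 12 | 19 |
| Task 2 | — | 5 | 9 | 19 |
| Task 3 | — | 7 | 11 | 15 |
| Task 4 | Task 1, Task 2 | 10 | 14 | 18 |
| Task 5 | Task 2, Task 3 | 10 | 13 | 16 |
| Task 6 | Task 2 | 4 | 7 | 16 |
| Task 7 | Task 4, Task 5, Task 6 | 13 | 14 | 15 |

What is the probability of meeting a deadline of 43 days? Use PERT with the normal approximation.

0.852

te_Task 1 = (11 + 4·12 + 19)/6 = 78/6 = 13; σ²_Task 1 = ((19−11)/6)² = 1.778
te_Task 2 = (5 + 4·9 + 19)/6 = 60/6 = 10; σ²_Task 2 = ((19−5)/6)² = 5.444
te_Task 3 = (7 + 4·11 + 15)/6 = 66/6 = 11; σ²_Task 3 = ((15−7)/6)² = 1.778
te_Task 4 = (10 + 4·14 + 18)/6 = 84/6 = 14; σ²_Task 4 = ((18−10)/6)² = 1.778
te_Task 5 = (10 + 4·13 + 16)/6 = 78/6 = 13; σ²_Task 5 = ((16−10)/6)² = 1.000
te_Task 6 = (4 + 4·7 + 16)/6 = 48/6 = 8; σ²_Task 6 = ((16−4)/6)² = 4.000
te_Task 7 = (13 + 4·14 + 15)/6 = 84/6 = 14; σ²_Task 7 = ((15−13)/6)² = 0.111

Forward pass:
ES_Task 1 = 0; EF_Task 1 = 13
ES_Task 2 = 0; EF_Task 2 = 10
ES_Task 3 = 0; EF_Task 3 = 11
ES_Task 4 = max(EF_Task 1=13, EF_Task 2=10) = 13; EF_Task 4 = 13+14 = 27
ES_Task 5 = max(EF_Task 2=10, EF_Task 3=11) = 11; EF_Task 5 = 11+13 = 24
ES_Task 6 = 10; EF_Task 6 = 10+8 = 18
ES_Task 7 = max(EF_Task 4=27, EF_Task 5=24, EF_Task 6=18) = 27; EF_Task 7 = 27+14 = 41
Expected project duration μ = 41 days. Critical path: Task 1 → Task 4 → Task 7.

Variance along critical path = 1.778 + 1.778 + 0.111 = 3.667; σ = √3.667 = 1.915 days.
Z = (43 − 41) / 1.915 = 1.044
P(T ≤ 43) = Φ(1.044) ≈ 0.852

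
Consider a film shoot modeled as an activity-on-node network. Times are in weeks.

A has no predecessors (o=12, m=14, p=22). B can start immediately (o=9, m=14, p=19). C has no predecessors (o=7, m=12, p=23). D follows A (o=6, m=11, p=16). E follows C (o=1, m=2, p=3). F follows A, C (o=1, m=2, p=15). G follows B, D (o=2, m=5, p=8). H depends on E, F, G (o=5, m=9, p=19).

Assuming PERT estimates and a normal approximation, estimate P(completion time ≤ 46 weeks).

te_A = (12 + 4·14 + 22)/6 = 90/6 = 15; σ²_A = ((22−12)/6)² = 2.778
te_B = (9 + 4·14 + 19)/6 = 84/6 = 14; σ²_B = ((19−9)/6)² = 2.778
te_C = (7 + 4·12 + 23)/6 = 78/6 = 13; σ²_C = ((23−7)/6)² = 7.111
te_D = (6 + 4·11 + 16)/6 = 66/6 = 11; σ²_D = ((16−6)/6)² = 2.778
te_E = (1 + 4·2 + 3)/6 = 12/6 = 2; σ²_E = ((3−1)/6)² = 0.111
te_F = (1 + 4·2 + 15)/6 = 24/6 = 4; σ²_F = ((15−1)/6)² = 5.444
te_G = (2 + 4·5 + 8)/6 = 30/6 = 5; σ²_G = ((8−2)/6)² = 1.000
te_H = (5 + 4·9 + 19)/6 = 60/6 = 10; σ²_H = ((19−5)/6)² = 5.444

Forward pass:
ES_A = 0; EF_A = 15
ES_B = 0; EF_B = 14
ES_C = 0; EF_C = 13
ES_D = 15; EF_D = 15+11 = 26
ES_E = 13; EF_E = 13+2 = 15
ES_F = max(EF_A=15, EF_C=13) = 15; EF_F = 15+4 = 19
ES_G = max(EF_B=14, EF_D=26) = 26; EF_G = 26+5 = 31
ES_H = max(EF_E=15, EF_F=19, EF_G=31) = 31; EF_H = 31+10 = 41
Expected project duration μ = 41 weeks. Critical path: A → D → G → H.

Variance along critical path = 2.778 + 2.778 + 1.000 + 5.444 = 12.000; σ = √12.000 = 3.464 weeks.
Z = (46 − 41) / 3.464 = 1.443
P(T ≤ 46) = Φ(1.443) ≈ 0.926

0.926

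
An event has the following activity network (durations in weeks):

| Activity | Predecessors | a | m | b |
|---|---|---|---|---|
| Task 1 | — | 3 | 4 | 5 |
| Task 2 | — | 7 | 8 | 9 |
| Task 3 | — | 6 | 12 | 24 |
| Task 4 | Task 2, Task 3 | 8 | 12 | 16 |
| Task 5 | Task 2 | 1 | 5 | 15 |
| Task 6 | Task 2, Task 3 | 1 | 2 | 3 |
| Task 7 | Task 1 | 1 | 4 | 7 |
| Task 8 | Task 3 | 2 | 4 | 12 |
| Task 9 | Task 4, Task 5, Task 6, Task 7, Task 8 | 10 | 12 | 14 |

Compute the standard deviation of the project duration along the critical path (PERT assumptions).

3.35 weeks

te_Task 1 = (3 + 4·4 + 5)/6 = 24/6 = 4; σ²_Task 1 = ((5−3)/6)² = 0.111
te_Task 2 = (7 + 4·8 + 9)/6 = 48/6 = 8; σ²_Task 2 = ((9−7)/6)² = 0.111
te_Task 3 = (6 + 4·12 + 24)/6 = 78/6 = 13; σ²_Task 3 = ((24−6)/6)² = 9.000
te_Task 4 = (8 + 4·12 + 16)/6 = 72/6 = 12; σ²_Task 4 = ((16−8)/6)² = 1.778
te_Task 5 = (1 + 4·5 + 15)/6 = 36/6 = 6; σ²_Task 5 = ((15−1)/6)² = 5.444
te_Task 6 = (1 + 4·2 + 3)/6 = 12/6 = 2; σ²_Task 6 = ((3−1)/6)² = 0.111
te_Task 7 = (1 + 4·4 + 7)/6 = 24/6 = 4; σ²_Task 7 = ((7−1)/6)² = 1.000
te_Task 8 = (2 + 4·4 + 12)/6 = 30/6 = 5; σ²_Task 8 = ((12−2)/6)² = 2.778
te_Task 9 = (10 + 4·12 + 14)/6 = 72/6 = 12; σ²_Task 9 = ((14−10)/6)² = 0.444

Forward pass:
ES_Task 1 = 0; EF_Task 1 = 4
ES_Task 2 = 0; EF_Task 2 = 8
ES_Task 3 = 0; EF_Task 3 = 13
ES_Task 4 = max(EF_Task 2=8, EF_Task 3=13) = 13; EF_Task 4 = 13+12 = 25
ES_Task 5 = 8; EF_Task 5 = 8+6 = 14
ES_Task 6 = max(EF_Task 2=8, EF_Task 3=13) = 13; EF_Task 6 = 13+2 = 15
ES_Task 7 = 4; EF_Task 7 = 4+4 = 8
ES_Task 8 = 13; EF_Task 8 = 13+5 = 18
ES_Task 9 = max(EF_Task 4=25, EF_Task 5=14, EF_Task 6=15, EF_Task 7=8, EF_Task 8=18) = 25; EF_Task 9 = 25+12 = 37
Expected project duration μ = 37 weeks. Critical path: Task 3 → Task 4 → Task 9.

Variance along critical path = 9.000 + 1.778 + 0.444 = 11.222
σ = √11.222 = 3.350 weeks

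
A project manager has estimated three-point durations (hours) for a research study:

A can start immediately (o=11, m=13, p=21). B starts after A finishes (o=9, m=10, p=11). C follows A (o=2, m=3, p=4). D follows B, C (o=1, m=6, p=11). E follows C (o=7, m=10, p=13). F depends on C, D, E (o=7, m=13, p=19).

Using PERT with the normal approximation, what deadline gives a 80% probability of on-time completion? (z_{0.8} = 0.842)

te_A = (11 + 4·13 + 21)/6 = 84/6 = 14; σ²_A = ((21−11)/6)² = 2.778
te_B = (9 + 4·10 + 11)/6 = 60/6 = 10; σ²_B = ((11−9)/6)² = 0.111
te_C = (2 + 4·3 + 4)/6 = 18/6 = 3; σ²_C = ((4−2)/6)² = 0.111
te_D = (1 + 4·6 + 11)/6 = 36/6 = 6; σ²_D = ((11−1)/6)² = 2.778
te_E = (7 + 4·10 + 13)/6 = 60/6 = 10; σ²_E = ((13−7)/6)² = 1.000
te_F = (7 + 4·13 + 19)/6 = 78/6 = 13; σ²_F = ((19−7)/6)² = 4.000

Forward pass:
ES_A = 0; EF_A = 14
ES_B = 14; EF_B = 14+10 = 24
ES_C = 14; EF_C = 14+3 = 17
ES_D = max(EF_B=24, EF_C=17) = 24; EF_D = 24+6 = 30
ES_E = 17; EF_E = 17+10 = 27
ES_F = max(EF_C=17, EF_D=30, EF_E=27) = 30; EF_F = 30+13 = 43
Expected project duration μ = 43 hours. Critical path: A → B → D → F.

Variance along critical path = 2.778 + 0.111 + 2.778 + 4.000 = 9.667; σ = 3.109 hours.
D = μ + z·σ = 43 + 0.842·3.109 = 45.6 hours

45.6 hours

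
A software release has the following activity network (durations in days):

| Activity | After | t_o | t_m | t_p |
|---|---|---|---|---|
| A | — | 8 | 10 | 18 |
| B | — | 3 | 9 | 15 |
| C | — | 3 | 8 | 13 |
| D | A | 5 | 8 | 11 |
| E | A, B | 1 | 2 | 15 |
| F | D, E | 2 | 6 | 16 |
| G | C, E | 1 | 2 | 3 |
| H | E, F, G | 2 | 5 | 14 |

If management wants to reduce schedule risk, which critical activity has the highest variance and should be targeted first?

F

te_A = (8 + 4·10 + 18)/6 = 66/6 = 11; σ²_A = ((18−8)/6)² = 2.778
te_B = (3 + 4·9 + 15)/6 = 54/6 = 9; σ²_B = ((15−3)/6)² = 4.000
te_C = (3 + 4·8 + 13)/6 = 48/6 = 8; σ²_C = ((13−3)/6)² = 2.778
te_D = (5 + 4·8 + 11)/6 = 48/6 = 8; σ²_D = ((11−5)/6)² = 1.000
te_E = (1 + 4·2 + 15)/6 = 24/6 = 4; σ²_E = ((15−1)/6)² = 5.444
te_F = (2 + 4·6 + 16)/6 = 42/6 = 7; σ²_F = ((16−2)/6)² = 5.444
te_G = (1 + 4·2 + 3)/6 = 12/6 = 2; σ²_G = ((3−1)/6)² = 0.111
te_H = (2 + 4·5 + 14)/6 = 36/6 = 6; σ²_H = ((14−2)/6)² = 4.000

Forward pass:
ES_A = 0; EF_A = 11
ES_B = 0; EF_B = 9
ES_C = 0; EF_C = 8
ES_D = 11; EF_D = 11+8 = 19
ES_E = max(EF_A=11, EF_B=9) = 11; EF_E = 11+4 = 15
ES_F = max(EF_D=19, EF_E=15) = 19; EF_F = 19+7 = 26
ES_G = max(EF_C=8, EF_E=15) = 15; EF_G = 15+2 = 17
ES_H = max(EF_E=15, EF_F=26, EF_G=17) = 26; EF_H = 26+6 = 32
Expected project duration μ = 32 days. Critical path: A → D → F → H.

Variances on critical path: σ²_A=2.778, σ²_D=1.000, σ²_F=5.444, σ²_H=4.000.
Largest is σ²_F = 5.444.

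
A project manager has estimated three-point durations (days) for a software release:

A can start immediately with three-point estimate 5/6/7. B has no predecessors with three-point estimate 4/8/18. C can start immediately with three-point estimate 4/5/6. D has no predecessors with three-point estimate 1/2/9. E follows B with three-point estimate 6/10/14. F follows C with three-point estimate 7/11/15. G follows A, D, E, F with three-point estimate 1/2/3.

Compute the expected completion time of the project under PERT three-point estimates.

21 days

te_A = (5 + 4·6 + 7)/6 = 36/6 = 6
te_B = (4 + 4·8 + 18)/6 = 54/6 = 9
te_C = (4 + 4·5 + 6)/6 = 30/6 = 5
te_D = (1 + 4·2 + 9)/6 = 18/6 = 3
te_E = (6 + 4·10 + 14)/6 = 60/6 = 10
te_F = (7 + 4·11 + 15)/6 = 66/6 = 11
te_G = (1 + 4·2 + 3)/6 = 12/6 = 2

Forward pass:
ES_A = 0; EF_A = 6
ES_B = 0; EF_B = 9
ES_C = 0; EF_C = 5
ES_D = 0; EF_D = 3
ES_E = 9; EF_E = 9+10 = 19
ES_F = 5; EF_F = 5+11 = 16
ES_G = max(EF_A=6, EF_D=3, EF_E=19, EF_F=16) = 19; EF_G = 19+2 = 21
Expected project duration μ = 21 days. Critical path: B → E → G.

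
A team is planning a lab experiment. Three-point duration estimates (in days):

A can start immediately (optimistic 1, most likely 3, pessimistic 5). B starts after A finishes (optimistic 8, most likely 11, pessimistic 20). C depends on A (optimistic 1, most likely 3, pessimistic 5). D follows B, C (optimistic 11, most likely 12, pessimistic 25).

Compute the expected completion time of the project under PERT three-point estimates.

29 days

te_A = (1 + 4·3 + 5)/6 = 18/6 = 3
te_B = (8 + 4·11 + 20)/6 = 72/6 = 12
te_C = (1 + 4·3 + 5)/6 = 18/6 = 3
te_D = (11 + 4·12 + 25)/6 = 84/6 = 14

Forward pass:
ES_A = 0; EF_A = 3
ES_B = 3; EF_B = 3+12 = 15
ES_C = 3; EF_C = 3+3 = 6
ES_D = max(EF_B=15, EF_C=6) = 15; EF_D = 15+14 = 29
Expected project duration μ = 29 days. Critical path: A → B → D.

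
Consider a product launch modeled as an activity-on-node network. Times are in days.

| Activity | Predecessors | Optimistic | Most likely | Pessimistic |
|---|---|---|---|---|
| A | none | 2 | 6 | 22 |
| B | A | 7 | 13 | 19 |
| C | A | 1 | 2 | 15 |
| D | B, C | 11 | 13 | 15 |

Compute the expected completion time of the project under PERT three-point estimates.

te_A = (2 + 4·6 + 22)/6 = 48/6 = 8
te_B = (7 + 4·13 + 19)/6 = 78/6 = 13
te_C = (1 + 4·2 + 15)/6 = 24/6 = 4
te_D = (11 + 4·13 + 15)/6 = 78/6 = 13

Forward pass:
ES_A = 0; EF_A = 8
ES_B = 8; EF_B = 8+13 = 21
ES_C = 8; EF_C = 8+4 = 12
ES_D = max(EF_B=21, EF_C=12) = 21; EF_D = 21+13 = 34
Expected project duration μ = 34 days. Critical path: A → B → D.

34 days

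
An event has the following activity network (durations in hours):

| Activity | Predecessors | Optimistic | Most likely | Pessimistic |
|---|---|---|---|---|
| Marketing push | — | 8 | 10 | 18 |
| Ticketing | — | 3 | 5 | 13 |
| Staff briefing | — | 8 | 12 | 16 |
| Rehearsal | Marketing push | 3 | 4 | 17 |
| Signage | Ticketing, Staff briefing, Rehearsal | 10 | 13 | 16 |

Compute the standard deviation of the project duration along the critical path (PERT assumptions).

te_Marketing push = (8 + 4·10 + 18)/6 = 66/6 = 11; σ²_Marketing push = ((18−8)/6)² = 2.778
te_Ticketing = (3 + 4·5 + 13)/6 = 36/6 = 6; σ²_Ticketing = ((13−3)/6)² = 2.778
te_Staff briefing = (8 + 4·12 + 16)/6 = 72/6 = 12; σ²_Staff briefing = ((16−8)/6)² = 1.778
te_Rehearsal = (3 + 4·4 + 17)/6 = 36/6 = 6; σ²_Rehearsal = ((17−3)/6)² = 5.444
te_Signage = (10 + 4·13 + 16)/6 = 78/6 = 13; σ²_Signage = ((16−10)/6)² = 1.000

Forward pass:
ES_Marketing push = 0; EF_Marketing push = 11
ES_Ticketing = 0; EF_Ticketing = 6
ES_Staff briefing = 0; EF_Staff briefing = 12
ES_Rehearsal = 11; EF_Rehearsal = 11+6 = 17
ES_Signage = max(EF_Ticketing=6, EF_Staff briefing=12, EF_Rehearsal=17) = 17; EF_Signage = 17+13 = 30
Expected project duration μ = 30 hours. Critical path: Marketing push → Rehearsal → Signage.

Variance along critical path = 2.778 + 5.444 + 1.000 = 9.222
σ = √9.222 = 3.037 hours

3.04 hours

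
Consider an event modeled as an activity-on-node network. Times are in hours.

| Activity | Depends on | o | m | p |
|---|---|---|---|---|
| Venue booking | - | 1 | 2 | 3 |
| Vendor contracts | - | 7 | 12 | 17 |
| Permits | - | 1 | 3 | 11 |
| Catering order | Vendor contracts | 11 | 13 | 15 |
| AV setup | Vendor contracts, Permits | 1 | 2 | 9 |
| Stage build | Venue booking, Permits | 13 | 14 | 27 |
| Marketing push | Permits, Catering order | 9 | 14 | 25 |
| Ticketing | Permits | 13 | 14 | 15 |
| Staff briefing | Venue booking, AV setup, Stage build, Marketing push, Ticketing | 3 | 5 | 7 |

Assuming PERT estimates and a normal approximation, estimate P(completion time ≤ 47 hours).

te_Venue booking = (1 + 4·2 + 3)/6 = 12/6 = 2; σ²_Venue booking = ((3−1)/6)² = 0.111
te_Vendor contracts = (7 + 4·12 + 17)/6 = 72/6 = 12; σ²_Vendor contracts = ((17−7)/6)² = 2.778
te_Permits = (1 + 4·3 + 11)/6 = 24/6 = 4; σ²_Permits = ((11−1)/6)² = 2.778
te_Catering order = (11 + 4·13 + 15)/6 = 78/6 = 13; σ²_Catering order = ((15−11)/6)² = 0.444
te_AV setup = (1 + 4·2 + 9)/6 = 18/6 = 3; σ²_AV setup = ((9−1)/6)² = 1.778
te_Stage build = (13 + 4·14 + 27)/6 = 96/6 = 16; σ²_Stage build = ((27−13)/6)² = 5.444
te_Marketing push = (9 + 4·14 + 25)/6 = 90/6 = 15; σ²_Marketing push = ((25−9)/6)² = 7.111
te_Ticketing = (13 + 4·14 + 15)/6 = 84/6 = 14; σ²_Ticketing = ((15−13)/6)² = 0.111
te_Staff briefing = (3 + 4·5 + 7)/6 = 30/6 = 5; σ²_Staff briefing = ((7−3)/6)² = 0.444

Forward pass:
ES_Venue booking = 0; EF_Venue booking = 2
ES_Vendor contracts = 0; EF_Vendor contracts = 12
ES_Permits = 0; EF_Permits = 4
ES_Catering order = 12; EF_Catering order = 12+13 = 25
ES_AV setup = max(EF_Vendor contracts=12, EF_Permits=4) = 12; EF_AV setup = 12+3 = 15
ES_Stage build = max(EF_Venue booking=2, EF_Permits=4) = 4; EF_Stage build = 4+16 = 20
ES_Marketing push = max(EF_Permits=4, EF_Catering order=25) = 25; EF_Marketing push = 25+15 = 40
ES_Ticketing = 4; EF_Ticketing = 4+14 = 18
ES_Staff briefing = max(EF_Venue booking=2, EF_AV setup=15, EF_Stage build=20, EF_Marketing push=40, EF_Ticketing=18) = 40; EF_Staff briefing = 40+5 = 45
Expected project duration μ = 45 hours. Critical path: Vendor contracts → Catering order → Marketing push → Staff briefing.

Variance along critical path = 2.778 + 0.444 + 7.111 + 0.444 = 10.778; σ = √10.778 = 3.283 hours.
Z = (47 − 45) / 3.283 = 0.609
P(T ≤ 47) = Φ(0.609) ≈ 0.729

0.729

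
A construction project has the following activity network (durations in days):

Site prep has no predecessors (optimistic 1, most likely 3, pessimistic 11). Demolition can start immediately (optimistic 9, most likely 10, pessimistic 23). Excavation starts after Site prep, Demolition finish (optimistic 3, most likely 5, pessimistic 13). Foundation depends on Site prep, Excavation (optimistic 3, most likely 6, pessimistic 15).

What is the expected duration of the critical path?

te_Site prep = (1 + 4·3 + 11)/6 = 24/6 = 4
te_Demolition = (9 + 4·10 + 23)/6 = 72/6 = 12
te_Excavation = (3 + 4·5 + 13)/6 = 36/6 = 6
te_Foundation = (3 + 4·6 + 15)/6 = 42/6 = 7

Forward pass:
ES_Site prep = 0; EF_Site prep = 4
ES_Demolition = 0; EF_Demolition = 12
ES_Excavation = max(EF_Site prep=4, EF_Demolition=12) = 12; EF_Excavation = 12+6 = 18
ES_Foundation = max(EF_Site prep=4, EF_Excavation=18) = 18; EF_Foundation = 18+7 = 25
Expected project duration μ = 25 days. Critical path: Demolition → Excavation → Foundation.

25 days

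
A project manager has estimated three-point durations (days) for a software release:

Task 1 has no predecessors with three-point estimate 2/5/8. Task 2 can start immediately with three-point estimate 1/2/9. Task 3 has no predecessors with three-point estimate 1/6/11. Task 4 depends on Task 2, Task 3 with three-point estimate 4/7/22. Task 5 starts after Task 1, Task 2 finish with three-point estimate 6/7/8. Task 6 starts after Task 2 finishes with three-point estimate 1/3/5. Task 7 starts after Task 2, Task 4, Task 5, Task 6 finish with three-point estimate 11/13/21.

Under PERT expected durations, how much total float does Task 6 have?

te_Task 1 = (2 + 4·5 + 8)/6 = 30/6 = 5
te_Task 2 = (1 + 4·2 + 9)/6 = 18/6 = 3
te_Task 3 = (1 + 4·6 + 11)/6 = 36/6 = 6
te_Task 4 = (4 + 4·7 + 22)/6 = 54/6 = 9
te_Task 5 = (6 + 4·7 + 8)/6 = 42/6 = 7
te_Task 6 = (1 + 4·3 + 5)/6 = 18/6 = 3
te_Task 7 = (11 + 4·13 + 21)/6 = 84/6 = 14

Forward pass:
ES_Task 1 = 0; EF_Task 1 = 5
ES_Task 2 = 0; EF_Task 2 = 3
ES_Task 3 = 0; EF_Task 3 = 6
ES_Task 4 = max(EF_Task 2=3, EF_Task 3=6) = 6; EF_Task 4 = 6+9 = 15
ES_Task 5 = max(EF_Task 1=5, EF_Task 2=3) = 5; EF_Task 5 = 5+7 = 12
ES_Task 6 = 3; EF_Task 6 = 3+3 = 6
ES_Task 7 = max(EF_Task 2=3, EF_Task 4=15, EF_Task 5=12, EF_Task 6=6) = 15; EF_Task 7 = 15+14 = 29
Expected project duration μ = 29 days. Critical path: Task 3 → Task 4 → Task 7.

Backward pass:
LF_Task 7 = 29; LS_Task 7 = 29−14 = 15
LF_Task 6 = LS_Task 7 = 15; LS_Task 6 = 15−3 = 12
LF_Task 5 = LS_Task 7 = 15; LS_Task 5 = 15−7 = 8
LF_Task 4 = LS_Task 7 = 15; LS_Task 4 = 15−9 = 6
LF_Task 3 = LS_Task 4 = 6; LS_Task 3 = 6−6 = 0
LF_Task 2 = min(LS_Task 4=6, LS_Task 5=8, LS_Task 6=12, LS_Task 7=15) = 6; LS_Task 2 = 6−3 = 3
LF_Task 1 = LS_Task 5 = 8; LS_Task 1 = 8−5 = 3
Slack_Task 6 = LS_Task 6 − ES_Task 6 = 12 − 3 = 9

9 days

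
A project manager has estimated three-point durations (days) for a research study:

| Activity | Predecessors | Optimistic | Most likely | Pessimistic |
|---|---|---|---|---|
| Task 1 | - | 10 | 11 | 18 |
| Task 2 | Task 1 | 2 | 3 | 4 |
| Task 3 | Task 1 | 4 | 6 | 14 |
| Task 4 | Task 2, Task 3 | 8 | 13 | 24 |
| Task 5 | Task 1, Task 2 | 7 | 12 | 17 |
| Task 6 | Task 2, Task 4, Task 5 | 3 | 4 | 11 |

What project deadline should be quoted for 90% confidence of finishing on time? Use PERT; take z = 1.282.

42.7 days

te_Task 1 = (10 + 4·11 + 18)/6 = 72/6 = 12; σ²_Task 1 = ((18−10)/6)² = 1.778
te_Task 2 = (2 + 4·3 + 4)/6 = 18/6 = 3; σ²_Task 2 = ((4−2)/6)² = 0.111
te_Task 3 = (4 + 4·6 + 14)/6 = 42/6 = 7; σ²_Task 3 = ((14−4)/6)² = 2.778
te_Task 4 = (8 + 4·13 + 24)/6 = 84/6 = 14; σ²_Task 4 = ((24−8)/6)² = 7.111
te_Task 5 = (7 + 4·12 + 17)/6 = 72/6 = 12; σ²_Task 5 = ((17−7)/6)² = 2.778
te_Task 6 = (3 + 4·4 + 11)/6 = 30/6 = 5; σ²_Task 6 = ((11−3)/6)² = 1.778

Forward pass:
ES_Task 1 = 0; EF_Task 1 = 12
ES_Task 2 = 12; EF_Task 2 = 12+3 = 15
ES_Task 3 = 12; EF_Task 3 = 12+7 = 19
ES_Task 4 = max(EF_Task 2=15, EF_Task 3=19) = 19; EF_Task 4 = 19+14 = 33
ES_Task 5 = max(EF_Task 1=12, EF_Task 2=15) = 15; EF_Task 5 = 15+12 = 27
ES_Task 6 = max(EF_Task 2=15, EF_Task 4=33, EF_Task 5=27) = 33; EF_Task 6 = 33+5 = 38
Expected project duration μ = 38 days. Critical path: Task 1 → Task 3 → Task 4 → Task 6.

Variance along critical path = 1.778 + 2.778 + 7.111 + 1.778 = 13.444; σ = 3.667 days.
D = μ + z·σ = 38 + 1.282·3.667 = 42.7 days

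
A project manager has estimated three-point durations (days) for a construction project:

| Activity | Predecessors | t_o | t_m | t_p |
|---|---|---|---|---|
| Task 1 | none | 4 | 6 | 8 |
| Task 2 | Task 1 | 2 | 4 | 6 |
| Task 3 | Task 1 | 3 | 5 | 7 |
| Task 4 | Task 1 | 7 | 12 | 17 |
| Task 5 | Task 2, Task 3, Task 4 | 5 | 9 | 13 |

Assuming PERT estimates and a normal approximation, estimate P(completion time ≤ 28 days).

te_Task 1 = (4 + 4·6 + 8)/6 = 36/6 = 6; σ²_Task 1 = ((8−4)/6)² = 0.444
te_Task 2 = (2 + 4·4 + 6)/6 = 24/6 = 4; σ²_Task 2 = ((6−2)/6)² = 0.444
te_Task 3 = (3 + 4·5 + 7)/6 = 30/6 = 5; σ²_Task 3 = ((7−3)/6)² = 0.444
te_Task 4 = (7 + 4·12 + 17)/6 = 72/6 = 12; σ²_Task 4 = ((17−7)/6)² = 2.778
te_Task 5 = (5 + 4·9 + 13)/6 = 54/6 = 9; σ²_Task 5 = ((13−5)/6)² = 1.778

Forward pass:
ES_Task 1 = 0; EF_Task 1 = 6
ES_Task 2 = 6; EF_Task 2 = 6+4 = 10
ES_Task 3 = 6; EF_Task 3 = 6+5 = 11
ES_Task 4 = 6; EF_Task 4 = 6+12 = 18
ES_Task 5 = max(EF_Task 2=10, EF_Task 3=11, EF_Task 4=18) = 18; EF_Task 5 = 18+9 = 27
Expected project duration μ = 27 days. Critical path: Task 1 → Task 4 → Task 5.

Variance along critical path = 0.444 + 2.778 + 1.778 = 5.000; σ = √5.000 = 2.236 days.
Z = (28 − 27) / 2.236 = 0.447
P(T ≤ 28) = Φ(0.447) ≈ 0.673

0.673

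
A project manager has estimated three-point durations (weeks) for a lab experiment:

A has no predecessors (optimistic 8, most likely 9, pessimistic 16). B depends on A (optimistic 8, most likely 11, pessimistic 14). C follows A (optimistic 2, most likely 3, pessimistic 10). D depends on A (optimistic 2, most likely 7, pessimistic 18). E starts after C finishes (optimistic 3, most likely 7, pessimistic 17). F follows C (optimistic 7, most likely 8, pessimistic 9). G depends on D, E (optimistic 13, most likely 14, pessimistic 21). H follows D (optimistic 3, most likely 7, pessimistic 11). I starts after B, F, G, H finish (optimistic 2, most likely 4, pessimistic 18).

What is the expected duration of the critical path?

te_A = (8 + 4·9 + 16)/6 = 60/6 = 10
te_B = (8 + 4·11 + 14)/6 = 66/6 = 11
te_C = (2 + 4·3 + 10)/6 = 24/6 = 4
te_D = (2 + 4·7 + 18)/6 = 48/6 = 8
te_E = (3 + 4·7 + 17)/6 = 48/6 = 8
te_F = (7 + 4·8 + 9)/6 = 48/6 = 8
te_G = (13 + 4·14 + 21)/6 = 90/6 = 15
te_H = (3 + 4·7 + 11)/6 = 42/6 = 7
te_I = (2 + 4·4 + 18)/6 = 36/6 = 6

Forward pass:
ES_A = 0; EF_A = 10
ES_B = 10; EF_B = 10+11 = 21
ES_C = 10; EF_C = 10+4 = 14
ES_D = 10; EF_D = 10+8 = 18
ES_E = 14; EF_E = 14+8 = 22
ES_F = 14; EF_F = 14+8 = 22
ES_G = max(EF_D=18, EF_E=22) = 22; EF_G = 22+15 = 37
ES_H = 18; EF_H = 18+7 = 25
ES_I = max(EF_B=21, EF_F=22, EF_G=37, EF_H=25) = 37; EF_I = 37+6 = 43
Expected project duration μ = 43 weeks. Critical path: A → C → E → G → I.

43 weeks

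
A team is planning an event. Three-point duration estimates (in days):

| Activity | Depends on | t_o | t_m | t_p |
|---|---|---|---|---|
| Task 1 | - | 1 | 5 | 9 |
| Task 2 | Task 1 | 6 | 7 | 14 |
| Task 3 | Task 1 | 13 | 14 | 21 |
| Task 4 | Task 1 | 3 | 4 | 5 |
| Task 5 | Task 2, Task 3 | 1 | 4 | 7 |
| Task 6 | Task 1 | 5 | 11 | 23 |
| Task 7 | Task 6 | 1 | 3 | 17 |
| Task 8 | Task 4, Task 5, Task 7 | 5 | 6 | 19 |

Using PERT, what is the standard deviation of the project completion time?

te_Task 1 = (1 + 4·5 + 9)/6 = 30/6 = 5; σ²_Task 1 = ((9−1)/6)² = 1.778
te_Task 2 = (6 + 4·7 + 14)/6 = 48/6 = 8; σ²_Task 2 = ((14−6)/6)² = 1.778
te_Task 3 = (13 + 4·14 + 21)/6 = 90/6 = 15; σ²_Task 3 = ((21−13)/6)² = 1.778
te_Task 4 = (3 + 4·4 + 5)/6 = 24/6 = 4; σ²_Task 4 = ((5−3)/6)² = 0.111
te_Task 5 = (1 + 4·4 + 7)/6 = 24/6 = 4; σ²_Task 5 = ((7−1)/6)² = 1.000
te_Task 6 = (5 + 4·11 + 23)/6 = 72/6 = 12; σ²_Task 6 = ((23−5)/6)² = 9.000
te_Task 7 = (1 + 4·3 + 17)/6 = 30/6 = 5; σ²_Task 7 = ((17−1)/6)² = 7.111
te_Task 8 = (5 + 4·6 + 19)/6 = 48/6 = 8; σ²_Task 8 = ((19−5)/6)² = 5.444

Forward pass:
ES_Task 1 = 0; EF_Task 1 = 5
ES_Task 2 = 5; EF_Task 2 = 5+8 = 13
ES_Task 3 = 5; EF_Task 3 = 5+15 = 20
ES_Task 4 = 5; EF_Task 4 = 5+4 = 9
ES_Task 5 = max(EF_Task 2=13, EF_Task 3=20) = 20; EF_Task 5 = 20+4 = 24
ES_Task 6 = 5; EF_Task 6 = 5+12 = 17
ES_Task 7 = 17; EF_Task 7 = 17+5 = 22
ES_Task 8 = max(EF_Task 4=9, EF_Task 5=24, EF_Task 7=22) = 24; EF_Task 8 = 24+8 = 32
Expected project duration μ = 32 days. Critical path: Task 1 → Task 3 → Task 5 → Task 8.

Variance along critical path = 1.778 + 1.778 + 1.000 + 5.444 = 10.000
σ = √10.000 = 3.162 days

3.16 days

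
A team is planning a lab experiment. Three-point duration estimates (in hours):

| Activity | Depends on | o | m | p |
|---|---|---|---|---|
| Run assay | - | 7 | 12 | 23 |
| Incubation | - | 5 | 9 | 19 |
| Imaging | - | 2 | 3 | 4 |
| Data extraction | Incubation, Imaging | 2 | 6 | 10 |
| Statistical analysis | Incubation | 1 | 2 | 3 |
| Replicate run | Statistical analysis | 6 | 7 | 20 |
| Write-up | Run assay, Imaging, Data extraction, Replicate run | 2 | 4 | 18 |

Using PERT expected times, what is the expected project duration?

27 hours

te_Run assay = (7 + 4·12 + 23)/6 = 78/6 = 13
te_Incubation = (5 + 4·9 + 19)/6 = 60/6 = 10
te_Imaging = (2 + 4·3 + 4)/6 = 18/6 = 3
te_Data extraction = (2 + 4·6 + 10)/6 = 36/6 = 6
te_Statistical analysis = (1 + 4·2 + 3)/6 = 12/6 = 2
te_Replicate run = (6 + 4·7 + 20)/6 = 54/6 = 9
te_Write-up = (2 + 4·4 + 18)/6 = 36/6 = 6

Forward pass:
ES_Run assay = 0; EF_Run assay = 13
ES_Incubation = 0; EF_Incubation = 10
ES_Imaging = 0; EF_Imaging = 3
ES_Data extraction = max(EF_Incubation=10, EF_Imaging=3) = 10; EF_Data extraction = 10+6 = 16
ES_Statistical analysis = 10; EF_Statistical analysis = 10+2 = 12
ES_Replicate run = 12; EF_Replicate run = 12+9 = 21
ES_Write-up = max(EF_Run assay=13, EF_Imaging=3, EF_Data extraction=16, EF_Replicate run=21) = 21; EF_Write-up = 21+6 = 27
Expected project duration μ = 27 hours. Critical path: Incubation → Statistical analysis → Replicate run → Write-up.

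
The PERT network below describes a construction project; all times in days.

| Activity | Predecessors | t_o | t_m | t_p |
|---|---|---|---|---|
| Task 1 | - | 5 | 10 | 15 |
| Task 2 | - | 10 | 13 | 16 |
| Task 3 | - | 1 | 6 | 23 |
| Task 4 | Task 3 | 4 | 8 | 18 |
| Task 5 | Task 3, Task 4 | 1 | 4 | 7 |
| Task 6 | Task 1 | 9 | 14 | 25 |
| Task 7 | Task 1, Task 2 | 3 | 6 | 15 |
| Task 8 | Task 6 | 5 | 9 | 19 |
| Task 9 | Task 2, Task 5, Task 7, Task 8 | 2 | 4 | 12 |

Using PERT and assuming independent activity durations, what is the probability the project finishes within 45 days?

te_Task 1 = (5 + 4·10 + 15)/6 = 60/6 = 10; σ²_Task 1 = ((15−5)/6)² = 2.778
te_Task 2 = (10 + 4·13 + 16)/6 = 78/6 = 13; σ²_Task 2 = ((16−10)/6)² = 1.000
te_Task 3 = (1 + 4·6 + 23)/6 = 48/6 = 8; σ²_Task 3 = ((23−1)/6)² = 13.444
te_Task 4 = (4 + 4·8 + 18)/6 = 54/6 = 9; σ²_Task 4 = ((18−4)/6)² = 5.444
te_Task 5 = (1 + 4·4 + 7)/6 = 24/6 = 4; σ²_Task 5 = ((7−1)/6)² = 1.000
te_Task 6 = (9 + 4·14 + 25)/6 = 90/6 = 15; σ²_Task 6 = ((25−9)/6)² = 7.111
te_Task 7 = (3 + 4·6 + 15)/6 = 42/6 = 7; σ²_Task 7 = ((15−3)/6)² = 4.000
te_Task 8 = (5 + 4·9 + 19)/6 = 60/6 = 10; σ²_Task 8 = ((19−5)/6)² = 5.444
te_Task 9 = (2 + 4·4 + 12)/6 = 30/6 = 5; σ²_Task 9 = ((12−2)/6)² = 2.778

Forward pass:
ES_Task 1 = 0; EF_Task 1 = 10
ES_Task 2 = 0; EF_Task 2 = 13
ES_Task 3 = 0; EF_Task 3 = 8
ES_Task 4 = 8; EF_Task 4 = 8+9 = 17
ES_Task 5 = max(EF_Task 3=8, EF_Task 4=17) = 17; EF_Task 5 = 17+4 = 21
ES_Task 6 = 10; EF_Task 6 = 10+15 = 25
ES_Task 7 = max(EF_Task 1=10, EF_Task 2=13) = 13; EF_Task 7 = 13+7 = 20
ES_Task 8 = 25; EF_Task 8 = 25+10 = 35
ES_Task 9 = max(EF_Task 2=13, EF_Task 5=21, EF_Task 7=20, EF_Task 8=35) = 35; EF_Task 9 = 35+5 = 40
Expected project duration μ = 40 days. Critical path: Task 1 → Task 6 → Task 8 → Task 9.

Variance along critical path = 2.778 + 7.111 + 5.444 + 2.778 = 18.111; σ = √18.111 = 4.256 days.
Z = (45 − 40) / 4.256 = 1.175
P(T ≤ 45) = Φ(1.175) ≈ 0.880

0.880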